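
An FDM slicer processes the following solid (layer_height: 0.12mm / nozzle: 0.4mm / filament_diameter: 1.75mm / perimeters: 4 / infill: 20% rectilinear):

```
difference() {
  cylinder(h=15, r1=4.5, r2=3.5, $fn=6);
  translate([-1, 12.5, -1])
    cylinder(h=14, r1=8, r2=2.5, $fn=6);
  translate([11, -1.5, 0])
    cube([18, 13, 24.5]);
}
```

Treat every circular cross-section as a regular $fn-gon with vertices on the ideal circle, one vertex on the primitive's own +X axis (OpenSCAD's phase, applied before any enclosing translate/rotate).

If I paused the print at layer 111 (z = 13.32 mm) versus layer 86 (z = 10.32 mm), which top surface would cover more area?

layer 86 (z = 10.32 mm)

Layer 111 (z = 13.32): the cone contributes a regular 6-gon of circumradius 3.612 (interpolated between r1=4.5 and r2=3.5 at t=0.888) (area = (6/2)·3.612²·sin(360°/6) = 33.90 mm²); the cone at (-1, 12.5) does not reach this height (z outside [-1, 13]); the 18×13 cube at (11, -1.5) contributes its full rectangle (area 234.00 mm²); Taking the first minus the rest: starting from the cone (33.90 mm²), the 18×13 cube at (11, -1.5) misses the remaining region (no effect) — area = 33.90 mm². So its area = 33.90 mm². Layer 86 (z = 10.32): the cone (r1=4.5→r2=3.5) has section circumradius 3.812 here — a regular 6-gon (area = (6/2)·3.812²·sin(360°/6) = 37.75 mm²); the cone at (-1, 12.5) contributes a regular 6-gon of circumradius 3.553 (interpolated between r1=8 and r2=2.5 at t=0.809) (area = (6/2)·3.553²·sin(360°/6) = 32.79 mm²); the 18×13 cube at (11, -1.5) contributes its full rectangle (area 234.00 mm²); After the difference (first − rest): starting from the cone (37.75 mm²), the cone at (-1, 12.5) misses the remaining region (no effect); the 18×13 cube at (11, -1.5) misses the remaining region (no effect) — area = 37.75 mm². So its area = 37.75 mm². Layer 86 is larger (37.75 vs 33.90 mm²).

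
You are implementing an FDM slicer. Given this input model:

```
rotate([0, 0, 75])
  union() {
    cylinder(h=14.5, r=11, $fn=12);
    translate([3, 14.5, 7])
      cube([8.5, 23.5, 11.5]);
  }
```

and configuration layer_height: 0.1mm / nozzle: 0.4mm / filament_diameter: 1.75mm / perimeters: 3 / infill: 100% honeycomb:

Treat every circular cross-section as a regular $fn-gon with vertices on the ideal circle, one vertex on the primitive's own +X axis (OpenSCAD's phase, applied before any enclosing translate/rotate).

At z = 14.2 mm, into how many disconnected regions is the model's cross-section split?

2

At z = 14.2 mm: the r=11 cylinder gives a regular 12-gon of circumradius 11 (constant along its height); the 8.5×23.5 cube at (3, 14.5) contributes its full rectangle; Merging all regions: the 2 present regions are separate (no shared area or edge), so areas and boundary lengths simply add and each stays a separate island — 2 connected regions; (whole slice rotated 75° about Z — lengths, areas and connectivity unchanged). The result has 2 disconnected regions.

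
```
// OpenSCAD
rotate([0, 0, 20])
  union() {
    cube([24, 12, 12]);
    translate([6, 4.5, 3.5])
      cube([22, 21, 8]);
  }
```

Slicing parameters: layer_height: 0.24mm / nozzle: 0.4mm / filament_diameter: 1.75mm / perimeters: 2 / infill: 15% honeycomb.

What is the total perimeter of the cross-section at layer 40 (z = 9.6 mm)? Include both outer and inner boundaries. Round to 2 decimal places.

107.00 mm

At z = 9.6 mm: the cube is present — its section is the full 24×12 rectangle (perimeter 72.00 mm); the cube at (6, 4.5) (footprint 22×21) is included at this height (perimeter 86.00 mm); Combining (union): the regions partially overlap (shared area 135.00 mm²), so the edge portions inside another operand are dropped and the merged outline is re-measured after clipping — boundary = 107.00 mm; (whole slice rotated 20° about Z — lengths, areas and connectivity unchanged). Overall, the cross-section is a single solid region. Total boundary length (outer) = 107.00 mm.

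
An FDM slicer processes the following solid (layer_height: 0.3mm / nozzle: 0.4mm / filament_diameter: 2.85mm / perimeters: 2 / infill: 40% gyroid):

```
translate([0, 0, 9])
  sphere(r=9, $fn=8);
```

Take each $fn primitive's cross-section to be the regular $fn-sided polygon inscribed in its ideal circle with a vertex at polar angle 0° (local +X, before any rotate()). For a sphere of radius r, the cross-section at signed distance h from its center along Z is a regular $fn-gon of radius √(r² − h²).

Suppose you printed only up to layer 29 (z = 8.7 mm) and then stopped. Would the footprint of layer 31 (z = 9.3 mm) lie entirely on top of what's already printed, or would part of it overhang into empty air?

Compare the two slices. At z = 8.7: the r=9 sphere slices to a regular 8-gon of circumradius 8.995 (√(r²−h²) with h=0.3 from center) (area = (8/2)·8.995²·sin(360°/8) = 228.85 mm²). At z = 9.3: the sphere: section is a regular 8-gon, circumradius = √(r²−h²) = √(9²−0.3²) = 8.995 (area = (8/2)·8.995²·sin(360°/8) = 228.85 mm²). Checking containment: the cross-section at z = 9.3 is a subset of the cross-section at z = 8.7.

entirely on top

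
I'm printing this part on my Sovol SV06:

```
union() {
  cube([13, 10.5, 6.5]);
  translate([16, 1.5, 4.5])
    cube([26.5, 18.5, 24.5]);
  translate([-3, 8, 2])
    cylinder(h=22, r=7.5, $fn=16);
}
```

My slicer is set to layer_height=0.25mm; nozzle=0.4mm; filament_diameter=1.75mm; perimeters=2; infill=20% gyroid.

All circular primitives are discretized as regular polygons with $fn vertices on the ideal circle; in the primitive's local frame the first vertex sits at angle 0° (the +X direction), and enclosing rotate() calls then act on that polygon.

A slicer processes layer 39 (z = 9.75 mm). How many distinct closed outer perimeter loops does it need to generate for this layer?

2

At z = 9.75 mm: the cube is absent (z outside [0, 6.5]); the cube at (16, 1.5) (footprint 26.5×18.5) is included at this height; the cylinder at (-3, 8): section is a regular 16-gon, circumradius r=7.5; Merging all regions: the 2 present regions are separate (no shared area or edge), so areas and boundary lengths simply add and each stays a separate island — 2 connected regions. The result has 2 disconnected regions.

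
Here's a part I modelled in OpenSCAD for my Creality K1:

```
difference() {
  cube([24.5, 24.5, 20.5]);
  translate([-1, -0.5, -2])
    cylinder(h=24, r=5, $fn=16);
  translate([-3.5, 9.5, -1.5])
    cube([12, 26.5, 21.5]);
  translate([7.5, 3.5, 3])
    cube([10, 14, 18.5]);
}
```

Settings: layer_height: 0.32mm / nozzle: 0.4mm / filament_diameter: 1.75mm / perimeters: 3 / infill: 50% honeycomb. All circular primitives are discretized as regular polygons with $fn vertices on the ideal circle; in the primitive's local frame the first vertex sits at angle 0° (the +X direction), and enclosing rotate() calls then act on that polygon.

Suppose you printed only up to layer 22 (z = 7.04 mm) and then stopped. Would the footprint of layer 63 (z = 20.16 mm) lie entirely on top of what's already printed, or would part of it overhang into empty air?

part overhangs

Compare the two slices. At z = 7.04: the 24.5×24.5 cube contributes its full rectangle (area 600.25 mm²); the r=5 cylinder at (-1, -0.5) contributes a regular 16-gon of circumradius 5 (area = (16/2)·5.000²·sin(360°/16) = 76.54 mm²); the cube at (-3.5, 9.5) (footprint 12×26.5) is included at this height (area 318.00 mm²); the cube at (7.5, 3.5) is present — its section is the full 10×14 rectangle (area 140.00 mm²); Taking the first minus the rest: starting from the 24.5×24.5 cube (600.25 mm²), the r=5 cylinder at (-1, -0.5) partially overlaps it — only the 12.26 mm² overlap (of its 76.54 mm²) is removed, clipping the outline; the 12×26.5 cube at (-3.5, 9.5) partially overlaps it — only the 127.50 mm² overlap (of its 318.00 mm²) is removed, clipping the outline; the 10×14 cube at (7.5, 3.5) partially overlaps it — only the 132.00 mm² overlap (of its 140.00 mm²) is removed, clipping the outline — area = 328.49 mm². At z = 20.16: the cube is present — its section is the full 24.5×24.5 rectangle (area 600.25 mm²); the r=5 cylinder at (-1, -0.5) contributes a regular 16-gon of circumradius 5 (area = (16/2)·5.000²·sin(360°/16) = 76.54 mm²); the cube at (-3.5, 9.5) does not reach this height (z outside [-1.5, 20]); the cube at (7.5, 3.5) is present — its section is the full 10×14 rectangle (area 140.00 mm²); Subtracting the remaining from the first: starting from the 24.5×24.5 cube (600.25 mm²), the r=5 cylinder at (-1, -0.5) partially overlaps it — only the 12.26 mm² overlap (of its 76.54 mm²) is removed, clipping the outline; the 10×14 cube at (7.5, 3.5) lies wholly inside it (removes its full 140.00 mm² and its 48.00 mm outline becomes a hole wall) — area = 447.99 mm². Checking containment: at z = 20.16 the cross-section extends beyond the z = 7.04 cross-section by about 119.50 mm².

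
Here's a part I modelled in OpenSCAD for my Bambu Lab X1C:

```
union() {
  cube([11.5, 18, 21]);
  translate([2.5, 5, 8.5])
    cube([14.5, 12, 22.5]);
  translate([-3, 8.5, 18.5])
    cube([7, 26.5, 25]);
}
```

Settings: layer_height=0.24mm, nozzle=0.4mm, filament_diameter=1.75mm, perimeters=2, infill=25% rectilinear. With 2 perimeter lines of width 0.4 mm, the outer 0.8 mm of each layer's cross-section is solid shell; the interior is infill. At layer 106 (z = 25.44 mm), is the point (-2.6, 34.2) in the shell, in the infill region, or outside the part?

shell

At z = 25.44 mm: the cube does not reach this height (z outside [0, 21]); the cube at (2.5, 5) is present — its section is the full 14.5×12 rectangle; the cube at (-3, 8.5) (footprint 7×26.5) is included at this height; Merging all regions: the regions partially overlap (shared area 12.75 mm²), so overlapping operands fuse into one piece — 1 connected region. Overall, the cross-section is a single solid region. The nearest boundary edge runs (-3.00, 8.50)→(-3.00, 35.00); distance from the point to it = 0.40 mm. The point is inside the cross-section, 0.40 mm from the nearest boundary — within the 0.8 mm shell band (2 × 0.4).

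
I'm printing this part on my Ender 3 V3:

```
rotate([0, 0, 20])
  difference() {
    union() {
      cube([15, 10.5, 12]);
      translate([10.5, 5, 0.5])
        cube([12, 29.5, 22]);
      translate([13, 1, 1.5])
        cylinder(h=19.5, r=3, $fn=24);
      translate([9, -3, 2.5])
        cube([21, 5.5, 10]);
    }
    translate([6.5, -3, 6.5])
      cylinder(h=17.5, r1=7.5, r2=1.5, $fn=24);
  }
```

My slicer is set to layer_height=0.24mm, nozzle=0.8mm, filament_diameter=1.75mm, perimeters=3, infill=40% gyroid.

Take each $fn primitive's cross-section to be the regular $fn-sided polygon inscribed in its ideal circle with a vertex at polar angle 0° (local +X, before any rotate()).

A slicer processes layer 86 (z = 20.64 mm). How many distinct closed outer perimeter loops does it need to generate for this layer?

2

At z = 20.64 mm: the cube is absent (z outside [0, 12]); the 12×29.5 cube at (10.5, 5) contributes its full rectangle; the r=3 cylinder at (13, 1) gives a regular 24-gon of circumradius 3 (constant along its height); the cube at (9, -3) is absent (z outside [2.5, 12.5]); Merging all regions: the 2 present regions are separate (no shared area or edge), so areas and boundary lengths simply add and each stays a separate island — 2 connected regions; the cone at (6.5, -3) (r1=7.5→r2=1.5) has section circumradius 2.652 here — a regular 24-gon; Taking the first minus the rest: starting from that combined region, the cone at (6.5, -3) misses the remaining region (no effect) — 2 connected regions; (whole slice rotated 20° about Z — lengths, areas and connectivity unchanged). The result has 2 disconnected regions.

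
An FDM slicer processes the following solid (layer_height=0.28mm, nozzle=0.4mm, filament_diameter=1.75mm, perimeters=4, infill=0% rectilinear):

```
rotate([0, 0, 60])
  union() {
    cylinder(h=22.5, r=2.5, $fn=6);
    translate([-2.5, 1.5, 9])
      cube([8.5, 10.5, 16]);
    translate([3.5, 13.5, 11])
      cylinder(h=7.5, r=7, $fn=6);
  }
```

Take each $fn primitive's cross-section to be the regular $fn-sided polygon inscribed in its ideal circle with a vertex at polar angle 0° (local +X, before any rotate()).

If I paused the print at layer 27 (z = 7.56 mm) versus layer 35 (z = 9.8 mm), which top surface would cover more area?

layer 35 (z = 9.8 mm)

Layer 27 (z = 7.56): the cylinder: section is a regular 6-gon, circumradius r=2.5 (area = (6/2)·2.500²·sin(360°/6) = 16.24 mm²); the cube at (-2.5, 1.5) is not intersected at this z (z outside [9, 25]); the cylinder at (3.5, 13.5) does not reach this height (z outside [11, 18.5]); Merging all regions: only the r=2.5 cylinder is present, so the union is just that shape — area = 16.24 mm²; (whole slice rotated 60° about Z — lengths, areas and connectivity unchanged). So its area = 16.24 mm². Layer 35 (z = 9.8): the cylinder: section is a regular 6-gon, circumradius r=2.5 (area = (6/2)·2.500²·sin(360°/6) = 16.24 mm²); the cube at (-2.5, 1.5) (footprint 8.5×10.5) is included at this height (area 89.25 mm²); the cylinder at (3.5, 13.5) is not intersected at this z (z outside [11, 18.5]); Taking the union: the regions partially overlap — summed areas 105.49 mm² minus the doubly-counted overlap 1.92 mm² gives 103.57 mm² — area = 103.57 mm²; (whole slice rotated 60° about Z — lengths, areas and connectivity unchanged). So its area = 103.57 mm². Layer 35 is larger (103.57 vs 16.24 mm²).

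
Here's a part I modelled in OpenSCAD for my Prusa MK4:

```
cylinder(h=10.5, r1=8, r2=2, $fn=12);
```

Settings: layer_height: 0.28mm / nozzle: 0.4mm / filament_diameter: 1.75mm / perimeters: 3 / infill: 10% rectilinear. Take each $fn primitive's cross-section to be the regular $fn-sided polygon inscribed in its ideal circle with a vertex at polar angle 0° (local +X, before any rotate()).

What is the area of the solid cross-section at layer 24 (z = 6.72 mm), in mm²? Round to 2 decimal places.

51.92 mm²

At z = 6.72 mm: the cone (r1=8→r2=2) has section circumradius 4.160 here — a regular 12-gon (area = (12/2)·4.160²·sin(360°/12) = 51.92 mm²). Overall, the cross-section is a single solid region. Net area = 51.92 mm².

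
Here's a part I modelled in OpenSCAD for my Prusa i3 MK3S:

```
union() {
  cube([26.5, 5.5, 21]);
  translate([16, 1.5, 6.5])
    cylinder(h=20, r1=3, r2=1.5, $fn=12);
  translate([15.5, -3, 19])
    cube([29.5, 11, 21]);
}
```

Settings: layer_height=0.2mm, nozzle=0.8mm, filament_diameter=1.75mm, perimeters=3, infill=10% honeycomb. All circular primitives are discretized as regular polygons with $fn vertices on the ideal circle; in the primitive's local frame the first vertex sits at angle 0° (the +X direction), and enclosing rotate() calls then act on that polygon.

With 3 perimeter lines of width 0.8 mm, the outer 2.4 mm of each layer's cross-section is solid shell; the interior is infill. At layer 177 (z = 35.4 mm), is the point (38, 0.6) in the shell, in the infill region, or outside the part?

infill

At z = 35.4 mm: the cube is absent (z outside [0, 21]); the cone at (16, 1.5) is not intersected at this z (z outside [6.5, 26.5]); the cube at (15.5, -3) is present — its section is the full 29.5×11 rectangle; Merging all regions: only the 29.5×11 cube at (15.5, -3) is present, so the union is just that shape — 1 connected region. Overall, the cross-section is a single solid region. The nearest boundary edge runs (15.50, -3.00)→(45.00, -3.00); distance from the point to it = 3.60 mm. The point is inside the cross-section and 3.60 mm from the nearest boundary — more than the 2.4 mm shell width (3 × 0.8), so it's in the infill interior.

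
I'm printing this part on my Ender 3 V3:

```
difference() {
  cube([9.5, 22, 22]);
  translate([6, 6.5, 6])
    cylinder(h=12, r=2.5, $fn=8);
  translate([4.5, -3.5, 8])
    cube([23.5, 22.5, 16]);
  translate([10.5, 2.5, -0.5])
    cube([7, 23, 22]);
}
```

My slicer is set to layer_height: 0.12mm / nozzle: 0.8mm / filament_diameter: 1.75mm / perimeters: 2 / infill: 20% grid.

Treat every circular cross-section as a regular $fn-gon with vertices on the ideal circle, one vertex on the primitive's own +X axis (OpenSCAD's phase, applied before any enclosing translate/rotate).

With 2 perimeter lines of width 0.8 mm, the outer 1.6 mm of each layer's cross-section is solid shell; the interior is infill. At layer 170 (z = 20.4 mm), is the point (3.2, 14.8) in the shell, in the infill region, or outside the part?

shell

At z = 20.4 mm: the cube (footprint 9.5×22) is included at this height; the cylinder at (6, 6.5) is not intersected at this z (z outside [6, 18]); the 23.5×22.5 cube at (4.5, -3.5) contributes its full rectangle; the cube at (10.5, 2.5) (footprint 7×23) is included at this height; Subtracting the remaining from the first: starting from the 9.5×22 cube, the 23.5×22.5 cube at (4.5, -3.5) partially overlaps it — only the 95.00 mm² overlap (of its 528.75 mm²) is removed, clipping the outline; the 7×23 cube at (10.5, 2.5) misses the remaining region (no effect) — 1 connected region. Overall, the cross-section is a single solid region. The nearest boundary edge runs (4.50, 19.00)→(4.50, 0.00); distance from the point to it = 1.30 mm. The point is inside the cross-section, 1.30 mm from the nearest boundary — within the 1.6 mm shell band (2 × 0.8).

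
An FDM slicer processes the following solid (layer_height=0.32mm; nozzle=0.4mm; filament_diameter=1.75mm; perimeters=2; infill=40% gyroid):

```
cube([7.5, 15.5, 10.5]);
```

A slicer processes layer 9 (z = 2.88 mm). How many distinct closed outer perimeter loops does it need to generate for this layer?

At z = 2.88 mm: the cube (footprint 7.5×15.5) is included at this height. The result has 1 disconnected region.

1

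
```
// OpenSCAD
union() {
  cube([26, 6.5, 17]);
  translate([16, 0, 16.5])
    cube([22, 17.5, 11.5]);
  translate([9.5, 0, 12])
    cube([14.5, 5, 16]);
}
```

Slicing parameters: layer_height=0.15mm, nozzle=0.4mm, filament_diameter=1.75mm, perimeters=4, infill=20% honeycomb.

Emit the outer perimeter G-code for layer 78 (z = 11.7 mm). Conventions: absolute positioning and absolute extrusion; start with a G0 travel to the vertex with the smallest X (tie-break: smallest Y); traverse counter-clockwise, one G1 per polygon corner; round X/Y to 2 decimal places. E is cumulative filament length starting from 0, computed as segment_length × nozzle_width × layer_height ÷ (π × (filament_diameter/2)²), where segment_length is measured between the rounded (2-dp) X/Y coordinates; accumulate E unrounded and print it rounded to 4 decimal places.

G0 X0.00 Y0.00 Z11.70
G1 X26.00 Y0.00 E0.6486
G1 X26.00 Y6.50 E0.8107
G1 X0.00 Y6.50 E1.4593
G1 X0.00 Y0.00 E1.6214

At z = 11.7 mm: the cube is present — its section is the full 26×6.5 rectangle; the cube at (16, 0) is not intersected at this z (z outside [16.5, 28]); the cube at (9.5, 0) is absent (z outside [12, 28]); Taking the union: only the 26×6.5 cube is present, so the union is just that shape — 1 connected region. The outline is a single polygon with 4 vertices. Extrusion per mm of travel: 0.4 × 0.15 / (π × 0.875²) = 0.024945. Accumulating E over each segment gives final E = 1.6214.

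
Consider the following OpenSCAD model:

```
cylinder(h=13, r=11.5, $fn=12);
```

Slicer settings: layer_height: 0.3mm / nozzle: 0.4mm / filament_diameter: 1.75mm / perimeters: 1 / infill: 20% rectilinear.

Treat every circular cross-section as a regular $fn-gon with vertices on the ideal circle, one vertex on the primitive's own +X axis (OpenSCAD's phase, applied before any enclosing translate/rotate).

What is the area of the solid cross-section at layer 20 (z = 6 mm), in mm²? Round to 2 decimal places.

At z = 6 mm: the r=11.5 cylinder contributes a regular 12-gon of circumradius 11.5 (area = (12/2)·11.500²·sin(360°/12) = 396.75 mm²). Overall, the cross-section is a single solid region. Net area = 396.75 mm².

396.75 mm²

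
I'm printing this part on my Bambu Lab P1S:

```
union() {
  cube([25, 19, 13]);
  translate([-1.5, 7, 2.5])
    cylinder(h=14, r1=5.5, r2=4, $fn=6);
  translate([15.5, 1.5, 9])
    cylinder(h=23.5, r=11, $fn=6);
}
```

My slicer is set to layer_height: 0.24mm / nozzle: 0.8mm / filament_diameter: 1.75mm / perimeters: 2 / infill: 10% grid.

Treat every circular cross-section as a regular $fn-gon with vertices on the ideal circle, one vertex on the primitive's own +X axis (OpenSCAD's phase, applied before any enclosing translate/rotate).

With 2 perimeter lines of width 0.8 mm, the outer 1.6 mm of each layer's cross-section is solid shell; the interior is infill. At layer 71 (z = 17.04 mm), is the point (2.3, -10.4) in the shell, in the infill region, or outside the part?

At z = 17.04 mm: the cube does not reach this height (z outside [0, 13]); the cone at (-1.5, 7) does not reach this height (z outside [2.5, 16.5]); the r=11 cylinder at (15.5, 1.5) gives a regular 6-gon of circumradius 11 (constant along its height); Merging all regions: only the r=11 cylinder at (15.5, 1.5) is present, so the union is just that shape — 1 connected region. Overall, the cross-section is a single solid region. The nearest boundary edge runs (4.50, 1.50)→(10.00, -8.03); distance from the point to it = 7.86 mm. The point is not inside any of the regions above, so it lies outside the cross-section (7.86 mm from the nearest boundary).

outside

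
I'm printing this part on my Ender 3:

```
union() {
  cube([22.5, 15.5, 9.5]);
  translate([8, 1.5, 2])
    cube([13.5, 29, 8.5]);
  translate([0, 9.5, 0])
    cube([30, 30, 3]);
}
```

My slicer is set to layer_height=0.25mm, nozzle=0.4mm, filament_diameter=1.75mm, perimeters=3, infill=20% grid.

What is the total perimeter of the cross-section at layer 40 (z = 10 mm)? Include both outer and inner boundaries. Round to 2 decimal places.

85.00 mm

At z = 10 mm: the cube is absent (z outside [0, 9.5]); the cube at (8, 1.5) (footprint 13.5×29) is included at this height (perimeter 85.00 mm); the cube at (0, 9.5) is not intersected at this z (z outside [0, 3]); Merging all regions: only the 13.5×29 cube at (8, 1.5) is present, so the union is just that shape — boundary = 85.00 mm. Overall, the cross-section is a single solid region. Total boundary length (outer) = 85.00 mm.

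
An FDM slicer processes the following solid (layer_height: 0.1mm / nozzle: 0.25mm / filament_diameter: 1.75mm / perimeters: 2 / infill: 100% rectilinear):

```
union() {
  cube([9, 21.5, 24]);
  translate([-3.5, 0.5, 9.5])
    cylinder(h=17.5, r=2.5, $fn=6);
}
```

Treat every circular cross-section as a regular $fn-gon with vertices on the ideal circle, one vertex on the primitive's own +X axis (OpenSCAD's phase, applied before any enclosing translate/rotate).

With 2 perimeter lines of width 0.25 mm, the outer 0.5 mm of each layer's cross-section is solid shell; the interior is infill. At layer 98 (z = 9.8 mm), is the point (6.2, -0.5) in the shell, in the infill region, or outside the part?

At z = 9.8 mm: the cube is present — its section is the full 9×21.5 rectangle; the cylinder at (-3.5, 0.5): section is a regular 6-gon, circumradius r=2.5; Taking the union: the 2 present regions are separate (no shared area or edge), so areas and boundary lengths simply add and each stays a separate island — 2 connected regions. Overall, the cross-section has 2 separate islands. The nearest boundary edge runs (9.00, 0.00)→(0.00, 0.00); distance from the point to it = 0.50 mm. The point is not inside any of the regions above, so it lies outside the cross-section (0.50 mm from the nearest boundary).

outside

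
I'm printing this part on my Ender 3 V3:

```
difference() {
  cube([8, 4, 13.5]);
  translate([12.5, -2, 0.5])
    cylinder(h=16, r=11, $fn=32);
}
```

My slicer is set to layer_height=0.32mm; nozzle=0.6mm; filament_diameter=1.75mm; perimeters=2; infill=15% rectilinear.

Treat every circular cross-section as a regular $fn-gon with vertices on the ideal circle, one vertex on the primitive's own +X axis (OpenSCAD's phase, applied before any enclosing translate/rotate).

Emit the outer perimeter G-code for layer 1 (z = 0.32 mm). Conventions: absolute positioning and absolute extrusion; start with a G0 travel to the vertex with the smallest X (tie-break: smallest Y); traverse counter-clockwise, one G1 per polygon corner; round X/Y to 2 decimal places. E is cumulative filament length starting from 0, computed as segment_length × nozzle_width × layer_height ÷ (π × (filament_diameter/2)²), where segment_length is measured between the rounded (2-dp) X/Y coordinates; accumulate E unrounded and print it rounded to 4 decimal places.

At z = 0.32 mm: the 8×4 cube contributes its full rectangle; the cylinder at (12.5, -2) is absent (z outside [0.5, 16.5]); Taking the first minus the rest: none of the subtracted shapes is present at this height, so the 8×4 cube is unchanged — 1 connected region. The outline is a single polygon with 4 vertices. Extrusion per mm of travel: 0.6 × 0.32 / (π × 0.875²) = 0.079824. Accumulating E over each segment gives final E = 1.9158.

G0 X0.00 Y0.00 Z0.32
G1 X8.00 Y0.00 E0.6386
G1 X8.00 Y4.00 E0.9579
G1 X0.00 Y4.00 E1.5965
G1 X0.00 Y0.00 E1.9158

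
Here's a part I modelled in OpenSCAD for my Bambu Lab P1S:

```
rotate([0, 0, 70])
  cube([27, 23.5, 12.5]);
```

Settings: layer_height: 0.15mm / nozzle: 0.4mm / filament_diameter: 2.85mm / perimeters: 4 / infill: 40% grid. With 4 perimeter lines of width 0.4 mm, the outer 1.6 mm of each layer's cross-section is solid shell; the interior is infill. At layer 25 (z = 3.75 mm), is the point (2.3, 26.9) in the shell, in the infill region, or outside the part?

At z = 3.75 mm: the cube (footprint 27×23.5) is included at this height; (whole slice rotated 70° about Z — lengths, areas and connectivity unchanged). Overall, the cross-section is a single solid region. Undo the 70° rotation: the query point maps to (26.064, 7.039) in the un-rotated model frame. The nearest boundary edge runs (27.00, 0.00)→(27.00, 23.50); distance from the point to it = 0.94 mm. The point is inside the cross-section, 0.94 mm from the nearest boundary — within the 1.6 mm shell band (4 × 0.4).

shell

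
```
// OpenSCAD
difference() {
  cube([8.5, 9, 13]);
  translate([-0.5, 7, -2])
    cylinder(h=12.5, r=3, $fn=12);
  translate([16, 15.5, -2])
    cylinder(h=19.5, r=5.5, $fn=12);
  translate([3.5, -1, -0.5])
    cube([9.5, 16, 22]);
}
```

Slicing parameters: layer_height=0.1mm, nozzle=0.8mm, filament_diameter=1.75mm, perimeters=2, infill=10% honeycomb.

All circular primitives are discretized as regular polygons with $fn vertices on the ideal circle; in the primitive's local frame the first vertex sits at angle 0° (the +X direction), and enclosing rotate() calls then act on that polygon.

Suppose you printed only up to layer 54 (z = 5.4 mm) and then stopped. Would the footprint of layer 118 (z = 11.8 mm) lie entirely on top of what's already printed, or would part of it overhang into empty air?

part overhangs

Compare the two slices. At z = 5.4: the 8.5×9 cube contributes its full rectangle (area 76.50 mm²); the r=3 cylinder at (-0.5, 7) gives a regular 12-gon of circumradius 3 (constant along its height) (area = (12/2)·3.000²·sin(360°/12) = 27.00 mm²); the r=5.5 cylinder at (16, 15.5) gives a regular 12-gon of circumradius 5.5 (constant along its height) (area = (12/2)·5.500²·sin(360°/12) = 90.75 mm²); the cube at (3.5, -1) (footprint 9.5×16) is included at this height (area 152.00 mm²); Subtracting the remaining from the first: starting from the 8.5×9 cube (76.50 mm²), the r=3 cylinder at (-0.5, 7) partially overlaps it — only the 9.66 mm² overlap (of its 27.00 mm²) is removed, clipping the outline; the r=5.5 cylinder at (16, 15.5) misses the remaining region (no effect); the 9.5×16 cube at (3.5, -1) partially overlaps it — only the 45.00 mm² overlap (of its 152.00 mm²) is removed, clipping the outline — area = 21.84 mm². At z = 11.8: the cube (footprint 8.5×9) is included at this height (area 76.50 mm²); the cylinder at (-0.5, 7) is absent (z outside [-2, 10.5]); the r=5.5 cylinder at (16, 15.5) contributes a regular 12-gon of circumradius 5.5 (area = (12/2)·5.500²·sin(360°/12) = 90.75 mm²); the cube at (3.5, -1) is present — its section is the full 9.5×16 rectangle (area 152.00 mm²); Taking the first minus the rest: starting from the 8.5×9 cube (76.50 mm²), the r=5.5 cylinder at (16, 15.5) misses the remaining region (no effect); the 9.5×16 cube at (3.5, -1) partially overlaps it — only the 45.00 mm² overlap (of its 152.00 mm²) is removed, clipping the outline — area = 31.50 mm². Checking containment: at z = 11.8 the cross-section extends beyond the z = 5.4 cross-section by about 9.66 mm².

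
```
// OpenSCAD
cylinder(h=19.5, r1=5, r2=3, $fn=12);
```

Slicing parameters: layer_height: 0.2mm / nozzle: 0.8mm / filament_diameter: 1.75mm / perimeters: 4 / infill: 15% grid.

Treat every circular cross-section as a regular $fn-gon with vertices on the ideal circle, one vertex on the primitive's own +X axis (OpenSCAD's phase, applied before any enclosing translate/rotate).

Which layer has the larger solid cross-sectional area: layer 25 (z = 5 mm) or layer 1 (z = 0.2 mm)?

Layer 25 (z = 5): the cone contributes a regular 12-gon of circumradius 4.487 (interpolated between r1=5 and r2=3 at t=0.256) (area = (12/2)·4.487²·sin(360°/12) = 60.40 mm²). So its area = 60.40 mm². Layer 1 (z = 0.2): the cone: at t=0.010 of its height the radius interpolates to r₁+(r₂−r₁)t = 4.979, giving a regular 12-gon of that circumradius (area = (12/2)·4.979²·sin(360°/12) = 74.39 mm²). So its area = 74.39 mm². Layer 1 is larger (74.39 vs 60.40 mm²).

layer 1 (z = 0.2 mm)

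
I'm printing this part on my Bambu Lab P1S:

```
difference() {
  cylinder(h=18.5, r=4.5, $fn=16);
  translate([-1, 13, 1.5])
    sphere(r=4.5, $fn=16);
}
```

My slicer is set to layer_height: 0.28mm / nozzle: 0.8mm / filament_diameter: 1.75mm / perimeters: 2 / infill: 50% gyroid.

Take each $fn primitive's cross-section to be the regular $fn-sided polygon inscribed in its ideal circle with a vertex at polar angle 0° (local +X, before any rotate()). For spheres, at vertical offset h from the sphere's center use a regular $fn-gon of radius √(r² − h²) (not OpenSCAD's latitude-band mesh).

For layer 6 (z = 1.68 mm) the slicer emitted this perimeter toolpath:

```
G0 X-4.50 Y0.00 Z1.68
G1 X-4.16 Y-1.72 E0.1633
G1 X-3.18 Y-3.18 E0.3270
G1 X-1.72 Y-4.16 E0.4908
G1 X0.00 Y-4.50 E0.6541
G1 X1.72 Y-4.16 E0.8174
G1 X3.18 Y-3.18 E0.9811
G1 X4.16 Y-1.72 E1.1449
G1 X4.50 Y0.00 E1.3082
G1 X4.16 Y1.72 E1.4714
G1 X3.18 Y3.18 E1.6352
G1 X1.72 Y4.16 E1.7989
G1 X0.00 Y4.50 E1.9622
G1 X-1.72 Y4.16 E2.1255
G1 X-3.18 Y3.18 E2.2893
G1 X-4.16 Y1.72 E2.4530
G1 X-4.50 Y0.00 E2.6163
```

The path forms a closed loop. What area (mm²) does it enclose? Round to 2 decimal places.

62.00 mm²

Apply the shoelace formula to the sequence of (X, Y) vertices; enclosed area = 62.00 mm².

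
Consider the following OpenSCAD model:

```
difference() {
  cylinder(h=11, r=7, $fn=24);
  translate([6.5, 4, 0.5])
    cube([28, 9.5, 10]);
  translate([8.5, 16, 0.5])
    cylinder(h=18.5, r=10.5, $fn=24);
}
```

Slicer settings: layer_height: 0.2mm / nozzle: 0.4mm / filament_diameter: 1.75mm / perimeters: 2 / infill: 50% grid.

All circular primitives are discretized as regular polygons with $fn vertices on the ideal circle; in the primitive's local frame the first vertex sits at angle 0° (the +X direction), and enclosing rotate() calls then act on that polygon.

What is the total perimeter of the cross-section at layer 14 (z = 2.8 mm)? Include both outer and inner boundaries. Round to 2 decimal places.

At z = 2.8 mm: the r=7 cylinder gives a regular 24-gon of circumradius 7 (constant along its height) (perimeter = 2·24·7.000·sin(180°/24) = 43.86 mm); the 28×9.5 cube at (6.5, 4) contributes its full rectangle (perimeter 75.00 mm); the r=10.5 cylinder at (8.5, 16) contributes a regular 24-gon of circumradius 10.5 (perimeter = 2·24·10.500·sin(180°/24) = 65.79 mm); After the difference (first − rest): starting from the r=7 cylinder, the 28×9.5 cube at (6.5, 4) misses the remaining region (no effect); the r=10.5 cylinder at (8.5, 16) misses the remaining region (no effect) — boundary = 43.86 mm. Overall, the cross-section is a single solid region. Total boundary length (outer) = 43.86 mm.

43.86 mm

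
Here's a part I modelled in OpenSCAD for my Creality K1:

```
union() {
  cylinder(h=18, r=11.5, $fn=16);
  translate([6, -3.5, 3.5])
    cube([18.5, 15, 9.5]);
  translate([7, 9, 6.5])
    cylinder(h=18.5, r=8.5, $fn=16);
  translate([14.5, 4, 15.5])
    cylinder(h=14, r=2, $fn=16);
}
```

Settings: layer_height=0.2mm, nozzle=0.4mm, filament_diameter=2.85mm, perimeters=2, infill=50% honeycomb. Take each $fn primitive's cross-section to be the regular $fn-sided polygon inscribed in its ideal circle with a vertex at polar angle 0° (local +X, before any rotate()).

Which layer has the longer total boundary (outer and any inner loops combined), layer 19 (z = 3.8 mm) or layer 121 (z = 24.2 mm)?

layer 19 (z = 3.8 mm)

Layer 19 (z = 3.8): the r=11.5 cylinder contributes a regular 16-gon of circumradius 11.5 (perimeter = 2·16·11.500·sin(180°/16) = 71.79 mm); the cube at (6, -3.5) is present — its section is the full 18.5×15 rectangle (perimeter 67.00 mm); the cylinder at (7, 9) is absent (z outside [6.5, 25]); the cylinder at (14.5, 4) does not reach this height (z outside [15.5, 29.5]); Taking the union: the regions partially overlap (shared area 54.43 mm²), so the edge portions inside another operand are dropped and the merged outline is re-measured after clipping — boundary = 105.83 mm. So its perimeter = 105.83 mm. Layer 121 (z = 24.2): the cylinder does not reach this height (z outside [0, 18]); the cube at (6, -3.5) is not intersected at this z (z outside [3.5, 13]); the cylinder at (7, 9): section is a regular 16-gon, circumradius r=8.5 (perimeter = 2·16·8.500·sin(180°/16) = 53.06 mm); the cylinder at (14.5, 4): section is a regular 16-gon, circumradius r=2 (perimeter = 2·16·2.000·sin(180°/16) = 12.49 mm); Taking the union: the regions partially overlap (shared area 3.49 mm²), so the edge portions inside another operand are dropped and the merged outline is re-measured after clipping — boundary = 57.19 mm. So its perimeter = 57.19 mm. Layer 19 is larger (105.83 vs 57.19 mm).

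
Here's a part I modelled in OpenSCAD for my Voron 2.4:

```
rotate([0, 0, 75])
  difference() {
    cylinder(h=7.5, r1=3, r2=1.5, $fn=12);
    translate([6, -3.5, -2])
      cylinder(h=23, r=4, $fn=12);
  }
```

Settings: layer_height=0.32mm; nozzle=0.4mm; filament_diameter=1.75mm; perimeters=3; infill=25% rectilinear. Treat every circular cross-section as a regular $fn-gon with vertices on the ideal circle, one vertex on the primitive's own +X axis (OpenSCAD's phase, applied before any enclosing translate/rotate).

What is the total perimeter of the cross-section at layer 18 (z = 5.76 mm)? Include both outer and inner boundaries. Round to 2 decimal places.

At z = 5.76 mm: the cone (r1=3→r2=1.5) has section circumradius 1.848 here — a regular 12-gon (perimeter = 2·12·1.848·sin(180°/12) = 11.48 mm); the r=4 cylinder at (6, -3.5) contributes a regular 12-gon of circumradius 4 (perimeter = 2·12·4.000·sin(180°/12) = 24.85 mm); Taking the first minus the rest: starting from the cone, the r=4 cylinder at (6, -3.5) misses the remaining region (no effect) — boundary = 11.48 mm; (whole slice rotated 75° about Z — lengths, areas and connectivity unchanged). Overall, the cross-section is a single solid region. Total boundary length (outer) = 11.48 mm.

11.48 mm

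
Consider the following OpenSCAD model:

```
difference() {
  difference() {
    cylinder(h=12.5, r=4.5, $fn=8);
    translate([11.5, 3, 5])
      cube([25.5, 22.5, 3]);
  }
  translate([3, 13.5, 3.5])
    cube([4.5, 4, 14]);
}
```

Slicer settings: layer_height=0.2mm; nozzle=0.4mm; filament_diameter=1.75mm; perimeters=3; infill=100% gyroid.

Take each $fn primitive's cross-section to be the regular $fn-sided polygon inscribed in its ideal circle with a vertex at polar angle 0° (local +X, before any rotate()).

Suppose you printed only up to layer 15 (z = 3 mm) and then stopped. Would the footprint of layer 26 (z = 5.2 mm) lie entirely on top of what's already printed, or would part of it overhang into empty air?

entirely on top

Compare the two slices. At z = 3: the cylinder: section is a regular 8-gon, circumradius r=4.5 (area = (8/2)·4.500²·sin(360°/8) = 57.28 mm²); the cube at (11.5, 3) is absent (z outside [5, 8]); After the difference (first − rest): none of the subtracted shapes is present at this height, so the r=4.5 cylinder is unchanged — area = 57.28 mm²; the cube at (3, 13.5) does not reach this height (z outside [3.5, 17.5]); Taking the first minus the rest: none of the subtracted shapes is present at this height, so the result so far is unchanged — area = 57.28 mm². At z = 5.2: the cylinder: section is a regular 8-gon, circumradius r=4.5 (area = (8/2)·4.500²·sin(360°/8) = 57.28 mm²); the cube at (11.5, 3) is present — its section is the full 25.5×22.5 rectangle (area 573.75 mm²); After the difference (first − rest): starting from the r=4.5 cylinder (57.28 mm²), the 25.5×22.5 cube at (11.5, 3) misses the remaining region (no effect) — area = 57.28 mm²; the 4.5×4 cube at (3, 13.5) contributes its full rectangle (area 18.00 mm²); Subtracting the remaining from the first: starting from that combined region (57.28 mm²), the 4.5×4 cube at (3, 13.5) misses the remaining region (no effect) — area = 57.28 mm². Checking containment: the cross-section at z = 5.2 is a subset of the cross-section at z = 3.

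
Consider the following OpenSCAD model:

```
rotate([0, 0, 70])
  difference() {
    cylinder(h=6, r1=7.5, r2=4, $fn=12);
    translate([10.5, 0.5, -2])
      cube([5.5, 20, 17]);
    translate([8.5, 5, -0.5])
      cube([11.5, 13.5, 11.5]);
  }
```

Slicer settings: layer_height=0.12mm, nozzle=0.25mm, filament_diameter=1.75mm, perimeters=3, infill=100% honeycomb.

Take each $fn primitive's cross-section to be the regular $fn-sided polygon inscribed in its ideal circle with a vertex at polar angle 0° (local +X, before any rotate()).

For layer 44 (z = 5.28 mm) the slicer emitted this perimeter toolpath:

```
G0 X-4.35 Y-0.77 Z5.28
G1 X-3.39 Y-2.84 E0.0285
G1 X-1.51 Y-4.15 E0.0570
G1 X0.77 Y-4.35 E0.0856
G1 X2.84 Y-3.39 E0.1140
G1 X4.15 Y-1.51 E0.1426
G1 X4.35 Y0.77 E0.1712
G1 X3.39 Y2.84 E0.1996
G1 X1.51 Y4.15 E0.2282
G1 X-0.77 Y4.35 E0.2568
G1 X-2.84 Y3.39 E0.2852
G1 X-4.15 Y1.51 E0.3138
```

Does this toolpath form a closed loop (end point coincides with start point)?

Start point (G0): (-4.35, -0.77). End point (last G1): the path does not return to the start — open.

no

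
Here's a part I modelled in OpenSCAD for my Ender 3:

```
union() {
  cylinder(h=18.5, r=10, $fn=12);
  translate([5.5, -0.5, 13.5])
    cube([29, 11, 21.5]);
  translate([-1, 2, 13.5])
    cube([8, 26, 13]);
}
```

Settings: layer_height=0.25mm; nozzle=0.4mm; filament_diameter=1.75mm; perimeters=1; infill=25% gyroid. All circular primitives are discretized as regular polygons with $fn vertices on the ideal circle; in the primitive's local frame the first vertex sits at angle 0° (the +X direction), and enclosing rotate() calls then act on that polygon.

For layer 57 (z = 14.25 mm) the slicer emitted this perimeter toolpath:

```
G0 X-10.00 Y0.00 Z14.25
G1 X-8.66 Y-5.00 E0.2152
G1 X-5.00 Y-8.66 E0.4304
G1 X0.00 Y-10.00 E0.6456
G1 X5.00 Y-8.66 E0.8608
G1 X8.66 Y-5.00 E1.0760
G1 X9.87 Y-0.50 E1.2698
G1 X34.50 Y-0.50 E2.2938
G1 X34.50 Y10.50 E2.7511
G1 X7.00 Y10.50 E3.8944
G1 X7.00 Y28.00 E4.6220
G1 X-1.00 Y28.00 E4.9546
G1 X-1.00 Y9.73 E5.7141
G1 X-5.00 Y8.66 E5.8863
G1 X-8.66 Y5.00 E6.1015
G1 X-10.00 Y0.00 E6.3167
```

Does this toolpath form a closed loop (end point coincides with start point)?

yes

Start point (G0): (-10.00, 0.00). End point (last G1): the path returns to the start — closed.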